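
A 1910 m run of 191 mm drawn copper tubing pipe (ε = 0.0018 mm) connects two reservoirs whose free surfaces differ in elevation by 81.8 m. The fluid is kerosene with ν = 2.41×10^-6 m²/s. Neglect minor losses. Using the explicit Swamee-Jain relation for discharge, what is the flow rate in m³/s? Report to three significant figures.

Q ≈ 0.0938 m³/s

Swamee-Jain (Type II): Q = -0.965·√(gD⁵h_f/L)·ln[ε/(3.7D) + √(3.17ν²L/(gD³h_f))]
√(gD⁵h_f/L) = √(9.81·0.191⁵·81.8/1910) = 0.01033
ε/(3.7D) = 2.55×10^-6; √(3.17ν²L/(gD³h_f)) = 7.93×10^-5
Q = -0.965·0.01033·ln(8.185×10^-5) = 0.09385 m³/s
Check: V = 3.28 m/s, Re = 2.60×10^5, f = 0.01487, h_f = 81.3 m ≈ 81.8 m ✓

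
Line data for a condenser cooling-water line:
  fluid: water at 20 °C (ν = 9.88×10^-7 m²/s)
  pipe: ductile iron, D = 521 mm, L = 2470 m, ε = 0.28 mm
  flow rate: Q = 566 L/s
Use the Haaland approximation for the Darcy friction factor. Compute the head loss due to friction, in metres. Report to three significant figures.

h_f ≈ 29.5 m

V = 4Q/(πD²) = 4·0.566/(π·0.521²) = 2.655 m/s
Re = VD/ν = 2.655·0.521/9.88×10^-7 = 1.40×10^6 → turbulent
ε/D = 0.28/521 = 5.37×10^-4
Haaland: f = 0.01731
h_f = f(L/D)V²/(2g) = 0.01731·(2470/0.521)·2.655²/(2·9.81) = 29.48 m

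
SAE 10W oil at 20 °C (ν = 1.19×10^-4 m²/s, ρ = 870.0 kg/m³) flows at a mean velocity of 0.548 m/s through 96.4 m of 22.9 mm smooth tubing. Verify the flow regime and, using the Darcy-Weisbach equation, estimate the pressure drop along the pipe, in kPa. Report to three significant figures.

Re = VD/ν = 0.548·0.02290/1.19×10^-4 = 105 → laminar (Re < 2300)
f = 64/Re = 0.6069
h_f = f(L/D)V²/(2g) = 0.6069·(96.4/0.02290)·0.548²/(2·9.81) = 39.10 m
Δp = ρg·h_f = 870.0·9.81·39.10 = 333.7 kPa

Δp ≈ 334 kPa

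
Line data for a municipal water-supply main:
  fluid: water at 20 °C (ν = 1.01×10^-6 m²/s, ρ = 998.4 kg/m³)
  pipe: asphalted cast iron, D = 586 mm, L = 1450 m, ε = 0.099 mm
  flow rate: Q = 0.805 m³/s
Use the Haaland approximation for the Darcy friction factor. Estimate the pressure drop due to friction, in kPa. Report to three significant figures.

V = 4Q/(πD²) = 4·0.805/(π·0.586²) = 2.985 m/s
Re = VD/ν = 2.985·0.586/1.01×10^-6 = 1.73×10^6 → turbulent
ε/D = 0.099/586 = 1.69×10^-4
Haaland: f = 0.01387
h_f = f(L/D)V²/(2g) = 0.01387·(1450/0.586)·2.985²/(2·9.81) = 15.59 m
Δp = ρg·h_f = 998.4·9.81·15.59 = 152.7 kPa

Δp ≈ 153 kPa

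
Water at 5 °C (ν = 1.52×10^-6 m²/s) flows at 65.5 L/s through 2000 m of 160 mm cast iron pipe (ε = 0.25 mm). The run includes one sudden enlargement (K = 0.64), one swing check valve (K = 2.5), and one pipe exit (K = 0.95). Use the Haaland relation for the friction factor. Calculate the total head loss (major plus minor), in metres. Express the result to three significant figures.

H_L ≈ 155 m

V = 4Q/(πD²) = 3.258 m/s; V²/2g = 0.5409 m
Re = 3.43×10^5, ε/D = 0.00156 → f = 0.02255 (Haaland)
Major: h_f = f(L/D)·V²/2g = 0.02255·12500·0.5409 = 152.5 m
Minor: ΣK = 4.09; h_m = ΣK·V²/2g = 2.212 m
Total H_L = 152.5 + 2.212 = 154.7 m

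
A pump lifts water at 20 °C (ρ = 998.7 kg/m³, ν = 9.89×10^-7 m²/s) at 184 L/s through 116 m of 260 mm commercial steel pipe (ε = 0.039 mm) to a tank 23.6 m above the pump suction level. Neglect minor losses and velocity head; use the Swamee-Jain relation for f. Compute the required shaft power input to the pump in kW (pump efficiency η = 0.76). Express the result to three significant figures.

V = 4Q/(πD²) = 3.466 m/s; Re = 9.11×10^5; ε/D = 1.50×10^-4; f = 0.01428
h_f = f(L/D)V²/2g = 3.899 m
Total head H = z + h_f = 23.6 + 3.899 = 27.50 m
P_hyd = ρgQH = 998.7·9.81·0.184·27.50 = 49.57 kW
P_shaft = P_hyd/η = 49.57/0.76 = 65.23 kW

P_shaft ≈ 65.2 kW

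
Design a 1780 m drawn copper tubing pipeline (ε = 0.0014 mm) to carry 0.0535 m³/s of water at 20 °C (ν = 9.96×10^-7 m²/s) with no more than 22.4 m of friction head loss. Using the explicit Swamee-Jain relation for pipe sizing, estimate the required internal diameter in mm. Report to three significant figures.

D ≈ 195 mm

Swamee-Jain (Type III): D = 0.66·[ε^1.25·(LQ²/(gh_f))^4.75 + ν·Q^9.4·(L/(gh_f))^5.2]^0.04
LQ²/(gh_f) = 0.02319; L/(gh_f) = 8.100
Term 1 = ε^1.25·(…)^4.75 = 8.27×10^-16; Term 2 = ν·Q^9.4·(…)^5.2 = 5.87×10^-14
D = 0.66·(8.27×10^-16 + 5.87×10^-14)^0.04 = 0.1952 m = 195 mm
Check: V = 1.79 m/s, Re = 3.50×10^5, f = 0.01406, h_f = 20.9 m ≈ 22.4 m ✓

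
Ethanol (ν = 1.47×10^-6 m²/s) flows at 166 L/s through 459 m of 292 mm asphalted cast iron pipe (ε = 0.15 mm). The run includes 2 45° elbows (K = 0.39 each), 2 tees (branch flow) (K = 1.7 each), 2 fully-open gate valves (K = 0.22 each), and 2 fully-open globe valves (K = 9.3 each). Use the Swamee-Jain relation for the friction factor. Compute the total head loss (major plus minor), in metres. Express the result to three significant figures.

V = 4Q/(πD²) = 2.479 m/s; V²/2g = 0.3132 m
Re = 4.92×10^5, ε/D = 5.14×10^-4 → f = 0.01788 (Swamee-Jain)
Major: h_f = f(L/D)·V²/2g = 0.01788·1572·0.3132 = 8.800 m
Minor: ΣK = 23.2; h_m = ΣK·V²/2g = 7.272 m
Total H_L = 8.800 + 7.272 = 16.07 m

H_L ≈ 16.1 m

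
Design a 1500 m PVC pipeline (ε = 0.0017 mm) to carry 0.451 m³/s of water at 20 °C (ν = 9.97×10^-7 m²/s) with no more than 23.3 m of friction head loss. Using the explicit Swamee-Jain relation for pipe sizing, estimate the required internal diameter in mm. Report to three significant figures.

D ≈ 417 mm

Swamee-Jain (Type III): D = 0.66·[ε^1.25·(LQ²/(gh_f))^4.75 + ν·Q^9.4·(L/(gh_f))^5.2]^0.04
LQ²/(gh_f) = 1.335; L/(gh_f) = 6.562
Term 1 = ε^1.25·(…)^4.75 = 2.42×10^-7; Term 2 = ν·Q^9.4·(…)^5.2 = 9.92×10^-6
D = 0.66·(2.42×10^-7 + 9.92×10^-6)^0.04 = 0.4167 m = 417 mm
Check: V = 3.31 m/s, Re = 1.38×10^6, f = 0.01113, h_f = 22.3 m ≈ 23.3 m ✓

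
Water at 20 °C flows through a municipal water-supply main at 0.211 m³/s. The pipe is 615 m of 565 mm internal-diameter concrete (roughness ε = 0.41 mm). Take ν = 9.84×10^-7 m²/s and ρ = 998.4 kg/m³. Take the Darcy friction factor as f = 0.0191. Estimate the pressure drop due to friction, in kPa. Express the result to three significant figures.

Δp ≈ 7.35 kPa

V = 4Q/(πD²) = 4·0.211/(π·0.565²) = 0.8416 m/s
h_f = f(L/D)V²/(2g) = 0.01910·(615/0.565)·0.8416²/(2·9.81) = 0.7505 m
Δp = ρg·h_f = 998.4·9.81·0.7505 = 7.351 kPa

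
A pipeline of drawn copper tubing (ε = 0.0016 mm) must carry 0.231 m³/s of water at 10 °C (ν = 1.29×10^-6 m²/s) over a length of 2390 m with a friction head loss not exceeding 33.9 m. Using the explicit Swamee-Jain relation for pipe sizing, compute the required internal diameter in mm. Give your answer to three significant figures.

D ≈ 334 mm

Swamee-Jain (Type III): D = 0.66·[ε^1.25·(LQ²/(gh_f))^4.75 + ν·Q^9.4·(L/(gh_f))^5.2]^0.04
LQ²/(gh_f) = 0.3835; L/(gh_f) = 7.187
Term 1 = ε^1.25·(…)^4.75 = 6.00×10^-10; Term 2 = ν·Q^9.4·(…)^5.2 = 3.82×10^-8
D = 0.66·(6.00×10^-10 + 3.82×10^-8)^0.04 = 0.3335 m = 334 mm
Check: V = 2.64 m/s, Re = 6.84×10^5, f = 0.01248, h_f = 31.9 m ≈ 33.9 m ✓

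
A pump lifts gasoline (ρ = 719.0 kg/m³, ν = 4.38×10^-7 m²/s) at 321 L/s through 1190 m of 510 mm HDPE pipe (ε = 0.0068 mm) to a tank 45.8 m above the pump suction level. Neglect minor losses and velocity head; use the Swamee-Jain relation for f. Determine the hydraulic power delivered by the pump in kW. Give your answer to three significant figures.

P_hyd ≈ 111 kW

V = 4Q/(πD²) = 1.571 m/s; Re = 1.83×10^6; ε/D = 1.33×10^-5; f = 0.01097
h_f = f(L/D)V²/2g = 3.223 m
Total head H = z + h_f = 45.8 + 3.223 = 49.02 m
P_hyd = ρgQH = 719.0·9.81·0.321·49.02 = 111.0 kW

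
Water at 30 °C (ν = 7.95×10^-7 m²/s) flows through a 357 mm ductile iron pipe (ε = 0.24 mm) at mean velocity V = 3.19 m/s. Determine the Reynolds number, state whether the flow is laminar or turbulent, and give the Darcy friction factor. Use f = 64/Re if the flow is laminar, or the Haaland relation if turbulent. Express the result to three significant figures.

Re = VD/ν = 3.190·0.357/7.95×10^-7 = 1.43×10^6
Re > 4000 → turbulent; ε/D = 6.72×10^-4
Haaland: f = 0.01815

Re ≈ 1.43×10^6; turbulent; f ≈ 0.0182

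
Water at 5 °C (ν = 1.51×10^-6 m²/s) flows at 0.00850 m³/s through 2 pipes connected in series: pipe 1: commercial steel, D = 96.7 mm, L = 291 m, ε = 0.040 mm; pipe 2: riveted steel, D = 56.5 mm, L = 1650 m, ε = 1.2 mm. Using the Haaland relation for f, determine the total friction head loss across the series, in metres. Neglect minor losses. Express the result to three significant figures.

H ≈ 862 m

Pipe 1: V = 1.157 m/s, Re = 7.41×10^4, ε/D = 4.14×10^-4, f = 0.02058, h_1 = f(L/D)V²/2g = 4.229 m
Pipe 2: V = 3.390 m/s, Re = 1.27×10^5, ε/D = 0.0212, f = 0.05017, h_2 = f(L/D)V²/2g = 858.3 m
Series → Q common, losses add: H = Σh = 862.5 m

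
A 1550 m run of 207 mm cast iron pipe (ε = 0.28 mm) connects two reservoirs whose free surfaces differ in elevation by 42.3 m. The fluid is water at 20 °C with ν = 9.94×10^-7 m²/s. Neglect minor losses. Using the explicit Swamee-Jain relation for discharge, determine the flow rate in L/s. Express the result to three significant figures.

Q ≈ 76.1 L/s

Swamee-Jain (Type II): Q = -0.965·√(gD⁵h_f/L)·ln[ε/(3.7D) + √(3.17ν²L/(gD³h_f))]
√(gD⁵h_f/L) = √(9.81·0.207⁵·42.3/1550) = 0.01009
ε/(3.7D) = 3.66×10^-4; √(3.17ν²L/(gD³h_f)) = 3.63×10^-5
Q = -0.965·0.01009·ln(4.019×10^-4) = 0.07611 m³/s
Check: V = 2.26 m/s, Re = 4.71×10^5, f = 0.02180, h_f = 42.6 m ≈ 42.3 m ✓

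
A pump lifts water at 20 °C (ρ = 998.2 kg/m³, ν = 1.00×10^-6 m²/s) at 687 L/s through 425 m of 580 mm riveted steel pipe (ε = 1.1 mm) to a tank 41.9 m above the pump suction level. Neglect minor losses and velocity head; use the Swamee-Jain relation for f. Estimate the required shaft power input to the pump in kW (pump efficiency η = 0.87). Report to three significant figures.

P_shaft ≈ 369 kW

V = 4Q/(πD²) = 2.600 m/s; Re = 1.51×10^6; ε/D = 0.00190; f = 0.02328
h_f = f(L/D)V²/2g = 5.878 m
Total head H = z + h_f = 41.9 + 5.878 = 47.78 m
P_hyd = ρgQH = 998.2·9.81·0.687·47.78 = 321.4 kW
P_shaft = P_hyd/η = 321.4/0.87 = 369.4 kW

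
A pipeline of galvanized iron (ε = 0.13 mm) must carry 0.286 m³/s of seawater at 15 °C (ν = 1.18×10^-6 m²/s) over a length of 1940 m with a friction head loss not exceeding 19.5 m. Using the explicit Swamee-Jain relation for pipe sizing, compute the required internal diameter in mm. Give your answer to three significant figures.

D ≈ 411 mm

Swamee-Jain (Type III): D = 0.66·[ε^1.25·(LQ²/(gh_f))^4.75 + ν·Q^9.4·(L/(gh_f))^5.2]^0.04
LQ²/(gh_f) = 0.8295; L/(gh_f) = 10.14
Term 1 = ε^1.25·(…)^4.75 = 5.71×10^-6; Term 2 = ν·Q^9.4·(…)^5.2 = 1.56×10^-6
D = 0.66·(5.71×10^-6 + 1.56×10^-6)^0.04 = 0.4112 m = 411 mm
Check: V = 2.15 m/s, Re = 7.51×10^5, f = 0.01611, h_f = 18.0 m ≈ 19.5 m ✓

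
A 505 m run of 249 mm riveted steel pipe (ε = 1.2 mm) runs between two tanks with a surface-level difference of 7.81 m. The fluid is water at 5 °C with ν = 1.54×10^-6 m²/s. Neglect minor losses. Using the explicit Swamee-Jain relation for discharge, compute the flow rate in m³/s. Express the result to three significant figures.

Swamee-Jain (Type II): Q = -0.965·√(gD⁵h_f/L)·ln[ε/(3.7D) + √(3.17ν²L/(gD³h_f))]
√(gD⁵h_f/L) = √(9.81·0.249⁵·7.81/505) = 0.01205
ε/(3.7D) = 0.00130; √(3.17ν²L/(gD³h_f)) = 5.67×10^-5
Q = -0.965·0.01205·ln(0.001359) = 0.07676 m³/s
Check: V = 1.58 m/s, Re = 2.55×10^5, f = 0.03057, h_f = 7.85 m ≈ 7.81 m ✓

Q ≈ 0.0768 m³/s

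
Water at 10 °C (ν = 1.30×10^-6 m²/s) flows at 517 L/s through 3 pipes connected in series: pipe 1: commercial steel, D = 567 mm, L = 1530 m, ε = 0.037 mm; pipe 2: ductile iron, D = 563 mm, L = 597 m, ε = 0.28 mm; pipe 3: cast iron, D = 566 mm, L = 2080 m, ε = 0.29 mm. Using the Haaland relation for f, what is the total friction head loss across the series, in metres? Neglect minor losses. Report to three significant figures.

H ≈ 25.2 m

Pipe 1: V = 2.048 m/s, Re = 8.93×10^5, ε/D = 6.53×10^-5, f = 0.01293, h_1 = f(L/D)V²/2g = 7.456 m
Pipe 2: V = 2.077 m/s, Re = 8.99×10^5, ε/D = 4.97×10^-4, f = 0.01720, h_2 = f(L/D)V²/2g = 4.010 m
Pipe 3: V = 2.055 m/s, Re = 8.95×10^5, ε/D = 5.12×10^-4, f = 0.01731, h_3 = f(L/D)V²/2g = 13.69 m
Series → Q common, losses add: H = Σh = 25.15 m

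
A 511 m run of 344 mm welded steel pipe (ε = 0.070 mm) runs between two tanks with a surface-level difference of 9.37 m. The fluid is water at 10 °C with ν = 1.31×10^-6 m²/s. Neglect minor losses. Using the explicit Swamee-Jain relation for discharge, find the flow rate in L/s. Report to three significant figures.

Q ≈ 267 L/s

Swamee-Jain (Type II): Q = -0.965·√(gD⁵h_f/L)·ln[ε/(3.7D) + √(3.17ν²L/(gD³h_f))]
√(gD⁵h_f/L) = √(9.81·0.344⁵·9.37/511) = 0.02944
ε/(3.7D) = 5.50×10^-5; √(3.17ν²L/(gD³h_f)) = 2.73×10^-5
Q = -0.965·0.02944·ln(8.225×10^-5) = 0.2672 m³/s
Check: V = 2.87 m/s, Re = 7.55×10^5, f = 0.01507, h_f = 9.43 m ≈ 9.37 m ✓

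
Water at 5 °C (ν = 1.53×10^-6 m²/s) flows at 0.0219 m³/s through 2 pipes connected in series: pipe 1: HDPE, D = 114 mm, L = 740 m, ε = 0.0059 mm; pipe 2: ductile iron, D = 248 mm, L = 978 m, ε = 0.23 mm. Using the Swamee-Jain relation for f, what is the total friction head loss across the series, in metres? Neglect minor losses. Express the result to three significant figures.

H ≈ 26.3 m

Pipe 1: V = 2.146 m/s, Re = 1.60×10^5, ε/D = 5.18×10^-5, f = 0.01664, h_1 = f(L/D)V²/2g = 25.34 m
Pipe 2: V = 0.4534 m/s, Re = 7.35×10^4, ε/D = 9.27×10^-4, f = 0.02282, h_2 = f(L/D)V²/2g = 0.9429 m
Series → Q common, losses add: H = Σh = 26.29 m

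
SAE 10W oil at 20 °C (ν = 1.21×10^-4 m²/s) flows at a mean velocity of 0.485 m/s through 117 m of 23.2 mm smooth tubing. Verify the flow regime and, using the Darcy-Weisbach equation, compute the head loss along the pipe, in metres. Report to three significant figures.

h_f ≈ 41.6 m

Re = VD/ν = 0.485·0.02320/1.21×10^-4 = 93.0 → laminar (Re < 2300)
f = 64/Re = 0.6882
h_f = f(L/D)V²/(2g) = 0.6882·(117/0.02320)·0.485²/(2·9.81) = 41.61 m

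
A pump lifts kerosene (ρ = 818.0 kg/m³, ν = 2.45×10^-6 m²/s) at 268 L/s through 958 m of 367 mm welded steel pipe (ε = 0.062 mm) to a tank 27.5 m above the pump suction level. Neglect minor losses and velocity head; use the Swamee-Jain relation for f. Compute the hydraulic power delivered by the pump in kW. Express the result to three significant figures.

V = 4Q/(πD²) = 2.533 m/s; Re = 3.80×10^5; ε/D = 1.69×10^-4; f = 0.01564
h_f = f(L/D)V²/2g = 13.35 m
Total head H = z + h_f = 27.5 + 13.35 = 40.85 m
P_hyd = ρgQH = 818.0·9.81·0.268·40.85 = 87.86 kW

P_hyd ≈ 87.9 kW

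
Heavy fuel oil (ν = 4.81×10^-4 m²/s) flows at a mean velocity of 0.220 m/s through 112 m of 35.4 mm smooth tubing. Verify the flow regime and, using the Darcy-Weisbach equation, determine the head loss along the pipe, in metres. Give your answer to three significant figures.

h_f ≈ 30.9 m

Re = VD/ν = 0.220·0.03540/4.81×10^-4 = 16.2 → laminar (Re < 2300)
f = 64/Re = 3.953
h_f = f(L/D)V²/(2g) = 3.953·(112/0.03540)·0.220²/(2·9.81) = 30.85 m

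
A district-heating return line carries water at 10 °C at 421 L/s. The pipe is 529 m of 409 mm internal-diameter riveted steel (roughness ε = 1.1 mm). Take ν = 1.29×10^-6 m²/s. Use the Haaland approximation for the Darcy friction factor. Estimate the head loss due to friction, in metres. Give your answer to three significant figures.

h_f ≈ 17.3 m

V = 4Q/(πD²) = 4·0.421/(π·0.409²) = 3.204 m/s
Re = VD/ν = 3.204·0.409/1.29×10^-6 = 1.02×10^6 → turbulent
ε/D = 1.1/409 = 0.00269
Haaland: f = 0.02556
h_f = f(L/D)V²/(2g) = 0.02556·(529/0.409)·3.204²/(2·9.81) = 17.30 m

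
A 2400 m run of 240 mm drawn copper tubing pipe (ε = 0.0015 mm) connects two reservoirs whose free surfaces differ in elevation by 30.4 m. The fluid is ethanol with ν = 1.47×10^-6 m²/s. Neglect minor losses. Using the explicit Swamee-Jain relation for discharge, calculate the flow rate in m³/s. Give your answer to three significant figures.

Q ≈ 0.0926 m³/s

Swamee-Jain (Type II): Q = -0.965·√(gD⁵h_f/L)·ln[ε/(3.7D) + √(3.17ν²L/(gD³h_f))]
√(gD⁵h_f/L) = √(9.81·0.240⁵·30.4/2400) = 0.009947
ε/(3.7D) = 1.69×10^-6; √(3.17ν²L/(gD³h_f)) = 6.31×10^-5
Q = -0.965·0.009947·ln(6.484×10^-5) = 0.09257 m³/s
Check: V = 2.05 m/s, Re = 3.34×10^5, f = 0.01417, h_f = 30.2 m ≈ 30.4 m ✓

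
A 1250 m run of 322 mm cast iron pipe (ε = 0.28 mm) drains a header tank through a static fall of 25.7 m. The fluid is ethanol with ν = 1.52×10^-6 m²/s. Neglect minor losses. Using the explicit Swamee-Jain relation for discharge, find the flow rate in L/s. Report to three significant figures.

Swamee-Jain (Type II): Q = -0.965·√(gD⁵h_f/L)·ln[ε/(3.7D) + √(3.17ν²L/(gD³h_f))]
√(gD⁵h_f/L) = √(9.81·0.322⁵·25.7/1250) = 0.02642
ε/(3.7D) = 2.35×10^-4; √(3.17ν²L/(gD³h_f)) = 3.30×10^-5
Q = -0.965·0.02642·ln(2.680×10^-4) = 0.2097 m³/s
Check: V = 2.58 m/s, Re = 5.46×10^5, f = 0.01971, h_f = 25.9 m ≈ 25.7 m ✓

Q ≈ 210 L/s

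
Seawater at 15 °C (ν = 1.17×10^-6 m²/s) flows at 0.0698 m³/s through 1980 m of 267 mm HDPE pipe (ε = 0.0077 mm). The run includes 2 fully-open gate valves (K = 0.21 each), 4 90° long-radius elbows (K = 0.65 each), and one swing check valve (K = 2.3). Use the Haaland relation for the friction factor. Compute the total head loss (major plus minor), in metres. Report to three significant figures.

V = 4Q/(πD²) = 1.247 m/s; V²/2g = 0.07921 m
Re = 2.84×10^5, ε/D = 2.88×10^-5 → f = 0.01472 (Haaland)
Major: h_f = f(L/D)·V²/2g = 0.01472·7416·0.07921 = 8.649 m
Minor: ΣK = 5.32; h_m = ΣK·V²/2g = 0.4214 m
Total H_L = 8.649 + 0.4214 = 9.070 m

H_L ≈ 9.07 m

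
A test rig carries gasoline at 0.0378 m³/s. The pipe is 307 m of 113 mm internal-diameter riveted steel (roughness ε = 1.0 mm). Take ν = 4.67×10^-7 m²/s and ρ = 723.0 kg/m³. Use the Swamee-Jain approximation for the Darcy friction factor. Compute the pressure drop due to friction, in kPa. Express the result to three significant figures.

V = 4Q/(πD²) = 4·0.0378/(π·0.113²) = 3.769 m/s
Re = VD/ν = 3.769·0.113/4.67×10^-7 = 9.12×10^5 → turbulent
ε/D = 1.0/113 = 0.00885
Swamee-Jain: f = 0.03651
h_f = f(L/D)V²/(2g) = 0.03651·(307/0.113)·3.769²/(2·9.81) = 71.82 m
Δp = ρg·h_f = 723.0·9.81·71.82 = 509.4 kPa

Δp ≈ 509 kPa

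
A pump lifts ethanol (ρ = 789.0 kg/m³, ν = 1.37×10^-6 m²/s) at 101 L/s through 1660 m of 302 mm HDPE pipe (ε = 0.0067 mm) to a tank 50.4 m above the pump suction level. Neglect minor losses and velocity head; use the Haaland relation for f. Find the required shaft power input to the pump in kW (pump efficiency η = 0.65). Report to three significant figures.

P_shaft ≈ 70.3 kW

V = 4Q/(πD²) = 1.410 m/s; Re = 3.11×10^5; ε/D = 2.22×10^-5; f = 0.01444
h_f = f(L/D)V²/2g = 8.042 m
Total head H = z + h_f = 50.4 + 8.042 = 58.44 m
P_hyd = ρgQH = 789.0·9.81·0.101·58.44 = 45.69 kW
P_shaft = P_hyd/η = 45.69/0.65 = 70.29 kW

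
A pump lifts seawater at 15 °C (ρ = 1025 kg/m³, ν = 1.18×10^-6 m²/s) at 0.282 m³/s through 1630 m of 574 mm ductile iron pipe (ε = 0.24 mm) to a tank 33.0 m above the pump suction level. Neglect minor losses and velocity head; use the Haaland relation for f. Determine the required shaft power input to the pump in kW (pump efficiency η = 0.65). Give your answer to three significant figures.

P_shaft ≈ 157 kW

V = 4Q/(πD²) = 1.090 m/s; Re = 5.30×10^5; ε/D = 4.18×10^-4; f = 0.01699
h_f = f(L/D)V²/2g = 2.920 m
Total head H = z + h_f = 33.0 + 2.920 = 35.92 m
P_hyd = ρgQH = 1025·9.81·0.282·35.92 = 101.9 kW
P_shaft = P_hyd/η = 101.9/0.65 = 156.7 kW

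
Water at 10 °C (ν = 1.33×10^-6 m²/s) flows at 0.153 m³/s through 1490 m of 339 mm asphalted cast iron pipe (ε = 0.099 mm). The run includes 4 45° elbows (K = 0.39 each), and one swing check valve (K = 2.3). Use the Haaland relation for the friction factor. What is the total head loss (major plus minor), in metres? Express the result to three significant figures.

H_L ≈ 11.0 m

V = 4Q/(πD²) = 1.695 m/s; V²/2g = 0.1465 m
Re = 4.32×10^5, ε/D = 2.92×10^-4 → f = 0.01625 (Haaland)
Major: h_f = f(L/D)·V²/2g = 0.01625·4395·0.1465 = 10.46 m
Minor: ΣK = 3.86; h_m = ΣK·V²/2g = 0.5653 m
Total H_L = 10.46 + 0.5653 = 11.03 m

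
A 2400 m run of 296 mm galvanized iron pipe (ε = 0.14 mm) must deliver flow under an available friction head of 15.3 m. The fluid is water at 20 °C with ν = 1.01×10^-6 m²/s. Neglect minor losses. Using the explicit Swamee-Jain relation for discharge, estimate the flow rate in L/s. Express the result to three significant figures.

Q ≈ 99.7 L/s

Swamee-Jain (Type II): Q = -0.965·√(gD⁵h_f/L)·ln[ε/(3.7D) + √(3.17ν²L/(gD³h_f))]
√(gD⁵h_f/L) = √(9.81·0.296⁵·15.3/2400) = 0.01192
ε/(3.7D) = 1.28×10^-4; √(3.17ν²L/(gD³h_f)) = 4.47×10^-5
Q = -0.965·0.01192·ln(1.725×10^-4) = 0.09968 m³/s
Check: V = 1.45 m/s, Re = 4.25×10^5, f = 0.01776, h_f = 15.4 m ≈ 15.3 m ✓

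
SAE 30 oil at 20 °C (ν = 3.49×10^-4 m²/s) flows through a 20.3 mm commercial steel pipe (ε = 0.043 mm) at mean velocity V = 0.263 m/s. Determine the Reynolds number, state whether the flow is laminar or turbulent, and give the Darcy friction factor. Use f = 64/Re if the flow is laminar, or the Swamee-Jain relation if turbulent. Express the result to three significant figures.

Re = VD/ν = 0.2630·0.0203/3.49×10^-4 = 15.3
Re < 2300 → laminar → f = 64/Re = 4.184

Re ≈ 15.3; laminar; f = 64/Re ≈ 4.18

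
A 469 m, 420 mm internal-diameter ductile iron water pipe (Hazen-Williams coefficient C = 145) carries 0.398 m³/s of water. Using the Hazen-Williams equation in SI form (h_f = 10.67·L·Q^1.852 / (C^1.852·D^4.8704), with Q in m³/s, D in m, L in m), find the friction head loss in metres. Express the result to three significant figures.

h_f = 10.67·469·0.398^1.852 / (145^1.852·0.420^4.8704) = 6.172 m

h_f ≈ 6.17 m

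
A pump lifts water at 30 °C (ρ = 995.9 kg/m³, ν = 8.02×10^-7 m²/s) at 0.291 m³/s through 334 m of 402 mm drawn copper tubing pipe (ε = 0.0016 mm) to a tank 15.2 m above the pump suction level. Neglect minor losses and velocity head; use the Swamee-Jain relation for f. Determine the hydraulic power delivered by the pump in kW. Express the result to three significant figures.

V = 4Q/(πD²) = 2.293 m/s; Re = 1.15×10^6; ε/D = 3.98×10^-6; f = 0.01145
h_f = f(L/D)V²/2g = 2.549 m
Total head H = z + h_f = 15.2 + 2.549 = 17.75 m
P_hyd = ρgQH = 995.9·9.81·0.291·17.75 = 50.46 kW

P_hyd ≈ 50.5 kW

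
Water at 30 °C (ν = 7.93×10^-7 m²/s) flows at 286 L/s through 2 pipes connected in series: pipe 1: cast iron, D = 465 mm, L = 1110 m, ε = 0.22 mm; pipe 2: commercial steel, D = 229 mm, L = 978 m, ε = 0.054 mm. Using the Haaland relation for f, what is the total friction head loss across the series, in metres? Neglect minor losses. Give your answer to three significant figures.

Pipe 1: V = 1.684 m/s, Re = 9.88×10^5, ε/D = 4.73×10^-4, f = 0.01699, h_1 = f(L/D)V²/2g = 5.863 m
Pipe 2: V = 6.944 m/s, Re = 2.01×10^6, ε/D = 2.36×10^-4, f = 0.01462, h_2 = f(L/D)V²/2g = 153.5 m
Series → Q common, losses add: H = Σh = 159.3 m

H ≈ 159 m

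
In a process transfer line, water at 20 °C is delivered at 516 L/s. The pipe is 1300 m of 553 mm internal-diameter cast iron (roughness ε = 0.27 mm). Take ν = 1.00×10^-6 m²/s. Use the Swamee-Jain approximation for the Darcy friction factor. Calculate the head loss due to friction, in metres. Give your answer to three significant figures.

V = 4Q/(πD²) = 4·0.516/(π·0.553²) = 2.148 m/s
Re = VD/ν = 2.148·0.553/1.00×10^-6 = 1.19×10^6 → turbulent
ε/D = 0.27/553 = 4.88×10^-4
Swamee-Jain: f = 0.01714
h_f = f(L/D)V²/(2g) = 0.01714·(1300/0.553)·2.148²/(2·9.81) = 9.477 m

h_f ≈ 9.48 m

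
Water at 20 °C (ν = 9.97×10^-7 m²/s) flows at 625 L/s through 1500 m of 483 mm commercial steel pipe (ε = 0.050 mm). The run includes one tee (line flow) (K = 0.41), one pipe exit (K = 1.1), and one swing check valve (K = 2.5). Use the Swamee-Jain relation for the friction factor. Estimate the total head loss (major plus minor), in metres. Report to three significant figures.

V = 4Q/(πD²) = 3.411 m/s; V²/2g = 0.5931 m
Re = 1.65×10^6, ε/D = 1.04×10^-4 → f = 0.01308 (Swamee-Jain)
Major: h_f = f(L/D)·V²/2g = 0.01308·3106·0.5931 = 24.10 m
Minor: ΣK = 4.01; h_m = ΣK·V²/2g = 2.378 m
Total H_L = 24.10 + 2.378 = 26.47 m

H_L ≈ 26.5 m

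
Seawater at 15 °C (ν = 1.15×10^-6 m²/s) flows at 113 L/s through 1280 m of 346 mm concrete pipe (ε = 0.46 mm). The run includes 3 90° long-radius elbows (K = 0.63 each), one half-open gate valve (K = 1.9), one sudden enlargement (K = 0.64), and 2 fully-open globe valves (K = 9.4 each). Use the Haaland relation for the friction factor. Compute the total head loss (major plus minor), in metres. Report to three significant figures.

V = 4Q/(πD²) = 1.202 m/s; V²/2g = 0.07362 m
Re = 3.62×10^5, ε/D = 0.00133 → f = 0.02170 (Haaland)
Major: h_f = f(L/D)·V²/2g = 0.02170·3699·0.07362 = 5.909 m
Minor: ΣK = 23.2; h_m = ΣK·V²/2g = 1.710 m
Total H_L = 5.909 + 1.710 = 7.619 m

H_L ≈ 7.62 m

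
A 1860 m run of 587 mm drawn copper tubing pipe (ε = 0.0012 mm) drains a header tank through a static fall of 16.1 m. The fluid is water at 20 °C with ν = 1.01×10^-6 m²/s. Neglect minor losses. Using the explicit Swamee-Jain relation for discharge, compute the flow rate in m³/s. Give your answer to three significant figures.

Q ≈ 0.828 m³/s

Swamee-Jain (Type II): Q = -0.965·√(gD⁵h_f/L)·ln[ε/(3.7D) + √(3.17ν²L/(gD³h_f))]
√(gD⁵h_f/L) = √(9.81·0.587⁵·16.1/1860) = 0.07693
ε/(3.7D) = 5.53×10^-7; √(3.17ν²L/(gD³h_f)) = 1.37×10^-5
Q = -0.965·0.07693·ln(1.427×10^-5) = 0.8283 m³/s
Check: V = 3.06 m/s, Re = 1.78×10^6, f = 0.01063, h_f = 16.1 m ≈ 16.1 m ✓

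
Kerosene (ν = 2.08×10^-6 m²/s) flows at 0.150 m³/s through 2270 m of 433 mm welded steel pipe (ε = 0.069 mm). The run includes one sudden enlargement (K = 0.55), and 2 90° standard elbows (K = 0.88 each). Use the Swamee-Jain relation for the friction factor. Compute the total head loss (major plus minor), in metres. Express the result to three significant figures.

V = 4Q/(πD²) = 1.019 m/s; V²/2g = 0.05289 m
Re = 2.12×10^5, ε/D = 1.59×10^-4 → f = 0.01670 (Swamee-Jain)
Major: h_f = f(L/D)·V²/2g = 0.01670·5242·0.05289 = 4.632 m
Minor: ΣK = 2.31; h_m = ΣK·V²/2g = 0.1222 m
Total H_L = 4.632 + 0.1222 = 4.754 m

H_L ≈ 4.75 m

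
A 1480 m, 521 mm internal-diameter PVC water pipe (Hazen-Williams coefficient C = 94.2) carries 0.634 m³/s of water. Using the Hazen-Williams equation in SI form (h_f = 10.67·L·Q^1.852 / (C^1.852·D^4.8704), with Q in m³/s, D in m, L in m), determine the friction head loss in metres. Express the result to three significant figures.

h_f ≈ 35.9 m

h_f = 10.67·1480·0.634^1.852 / (94.2^1.852·0.521^4.8704) = 35.90 m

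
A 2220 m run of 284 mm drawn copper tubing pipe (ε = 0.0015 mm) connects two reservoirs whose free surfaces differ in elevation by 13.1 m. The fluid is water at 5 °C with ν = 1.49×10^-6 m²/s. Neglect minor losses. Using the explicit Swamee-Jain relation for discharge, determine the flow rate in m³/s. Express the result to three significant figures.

Swamee-Jain (Type II): Q = -0.965·√(gD⁵h_f/L)·ln[ε/(3.7D) + √(3.17ν²L/(gD³h_f))]
√(gD⁵h_f/L) = √(9.81·0.284⁵·13.1/2220) = 0.01034
ε/(3.7D) = 1.43×10^-6; √(3.17ν²L/(gD³h_f)) = 7.29×10^-5
Q = -0.965·0.01034·ln(7.428×10^-5) = 0.09488 m³/s
Check: V = 1.50 m/s, Re = 2.85×10^5, f = 0.01457, h_f = 13.0 m ≈ 13.1 m ✓

Q ≈ 0.0949 m³/s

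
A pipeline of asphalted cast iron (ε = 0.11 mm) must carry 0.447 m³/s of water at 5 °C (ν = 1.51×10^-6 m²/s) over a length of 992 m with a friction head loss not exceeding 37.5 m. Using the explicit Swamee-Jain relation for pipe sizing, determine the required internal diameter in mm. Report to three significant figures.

Swamee-Jain (Type III): D = 0.66·[ε^1.25·(LQ²/(gh_f))^4.75 + ν·Q^9.4·(L/(gh_f))^5.2]^0.04
LQ²/(gh_f) = 0.5388; L/(gh_f) = 2.697
Term 1 = ε^1.25·(…)^4.75 = 5.97×10^-7; Term 2 = ν·Q^9.4·(…)^5.2 = 1.36×10^-7
D = 0.66·(5.97×10^-7 + 1.36×10^-7)^0.04 = 0.3751 m = 375 mm
Check: V = 4.05 m/s, Re = 1.00×10^6, f = 0.01569, h_f = 34.6 m ≈ 37.5 m ✓

D ≈ 375 mm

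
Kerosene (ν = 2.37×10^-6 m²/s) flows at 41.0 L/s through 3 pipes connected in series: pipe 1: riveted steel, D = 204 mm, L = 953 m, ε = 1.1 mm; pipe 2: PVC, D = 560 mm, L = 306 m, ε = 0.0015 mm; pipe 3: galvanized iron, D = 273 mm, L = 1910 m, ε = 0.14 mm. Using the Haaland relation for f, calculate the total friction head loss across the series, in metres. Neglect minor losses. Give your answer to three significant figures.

H ≈ 15.6 m

Pipe 1: V = 1.254 m/s, Re = 1.08×10^5, ε/D = 0.00539, f = 0.03189, h_1 = f(L/D)V²/2g = 11.95 m
Pipe 2: V = 0.1665 m/s, Re = 3.93×10^4, ε/D = 2.68×10^-6, f = 0.02188, h_2 = f(L/D)V²/2g = 0.01689 m
Pipe 3: V = 0.7004 m/s, Re = 8.07×10^4, ε/D = 5.13×10^-4, f = 0.02070, h_3 = f(L/D)V²/2g = 3.622 m
Series → Q common, losses add: H = Σh = 15.59 m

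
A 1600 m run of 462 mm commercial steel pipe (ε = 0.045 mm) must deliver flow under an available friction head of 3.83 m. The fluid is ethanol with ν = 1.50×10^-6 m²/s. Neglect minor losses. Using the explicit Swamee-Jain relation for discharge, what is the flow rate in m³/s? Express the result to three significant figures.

Swamee-Jain (Type II): Q = -0.965·√(gD⁵h_f/L)·ln[ε/(3.7D) + √(3.17ν²L/(gD³h_f))]
√(gD⁵h_f/L) = √(9.81·0.462⁵·3.83/1600) = 0.02223
ε/(3.7D) = 2.63×10^-5; √(3.17ν²L/(gD³h_f)) = 5.55×10^-5
Q = -0.965·0.02223·ln(8.182×10^-5) = 0.2019 m³/s
Check: V = 1.20 m/s, Re = 3.71×10^5, f = 0.01498, h_f = 3.83 m ≈ 3.83 m ✓

Q ≈ 0.202 m³/s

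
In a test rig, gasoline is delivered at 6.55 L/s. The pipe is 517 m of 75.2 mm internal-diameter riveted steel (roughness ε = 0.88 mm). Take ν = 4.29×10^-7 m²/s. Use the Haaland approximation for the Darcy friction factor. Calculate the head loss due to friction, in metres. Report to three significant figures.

h_f ≈ 30.7 m

V = 4Q/(πD²) = 4·0.00655/(π·0.0752²) = 1.475 m/s
Re = VD/ν = 1.475·0.0752/4.29×10^-7 = 2.59×10^5 → turbulent
ε/D = 0.88/75.2 = 0.0117
Haaland: f = 0.04028
h_f = f(L/D)V²/(2g) = 0.04028·(517/0.0752)·1.475²/(2·9.81) = 30.70 m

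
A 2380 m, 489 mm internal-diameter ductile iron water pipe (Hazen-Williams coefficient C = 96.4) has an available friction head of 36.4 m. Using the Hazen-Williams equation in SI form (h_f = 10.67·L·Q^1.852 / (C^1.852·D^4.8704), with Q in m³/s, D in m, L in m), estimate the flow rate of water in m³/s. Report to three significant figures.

Rearranging: Q = [h_f·C^1.852·D^4.8704 / (10.67·L)]^(1/1.852)
Q = [36.4·96.4^1.852·0.489^4.8704 / (10.67·2380)]^0.540 = 0.4281 m³/s

Q ≈ 0.428 m³/s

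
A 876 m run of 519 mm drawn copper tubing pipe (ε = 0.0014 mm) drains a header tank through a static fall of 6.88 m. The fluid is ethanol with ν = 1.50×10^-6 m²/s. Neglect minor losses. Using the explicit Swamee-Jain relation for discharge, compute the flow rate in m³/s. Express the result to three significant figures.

Swamee-Jain (Type II): Q = -0.965·√(gD⁵h_f/L)·ln[ε/(3.7D) + √(3.17ν²L/(gD³h_f))]
√(gD⁵h_f/L) = √(9.81·0.519⁵·6.88/876) = 0.05386
ε/(3.7D) = 7.29×10^-7; √(3.17ν²L/(gD³h_f)) = 2.57×10^-5
Q = -0.965·0.05386·ln(2.646×10^-5) = 0.5478 m³/s
Check: V = 2.59 m/s, Re = 8.96×10^5, f = 0.01189, h_f = 6.86 m ≈ 6.88 m ✓

Q ≈ 0.548 m³/s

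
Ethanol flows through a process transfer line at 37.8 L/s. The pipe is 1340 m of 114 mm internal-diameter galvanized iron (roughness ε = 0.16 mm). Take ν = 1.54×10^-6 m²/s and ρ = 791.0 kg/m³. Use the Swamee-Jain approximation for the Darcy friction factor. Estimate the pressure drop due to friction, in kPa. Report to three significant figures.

V = 4Q/(πD²) = 4·0.0378/(π·0.114²) = 3.703 m/s
Re = VD/ν = 3.703·0.114/1.54×10^-6 = 2.74×10^5 → turbulent
ε/D = 0.16/114 = 0.00140
Swamee-Jain: f = 0.02235
h_f = f(L/D)V²/(2g) = 0.02235·(1340/0.114)·3.703²/(2·9.81) = 183.7 m
Δp = ρg·h_f = 791.0·9.81·183.7 = 1425 kPa

Δp ≈ 1430 kPa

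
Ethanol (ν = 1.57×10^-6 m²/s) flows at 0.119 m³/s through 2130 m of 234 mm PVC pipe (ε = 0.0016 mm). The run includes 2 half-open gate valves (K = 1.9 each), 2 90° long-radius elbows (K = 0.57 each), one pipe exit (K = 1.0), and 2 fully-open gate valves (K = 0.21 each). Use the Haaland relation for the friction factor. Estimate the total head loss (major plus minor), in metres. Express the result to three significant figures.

H_L ≈ 50.8 m

V = 4Q/(πD²) = 2.767 m/s; V²/2g = 0.3903 m
Re = 4.12×10^5, ε/D = 6.84×10^-6 → f = 0.01359 (Haaland)
Major: h_f = f(L/D)·V²/2g = 0.01359·9103·0.3903 = 48.28 m
Minor: ΣK = 6.36; h_m = ΣK·V²/2g = 2.482 m
Total H_L = 48.28 + 2.482 = 50.76 m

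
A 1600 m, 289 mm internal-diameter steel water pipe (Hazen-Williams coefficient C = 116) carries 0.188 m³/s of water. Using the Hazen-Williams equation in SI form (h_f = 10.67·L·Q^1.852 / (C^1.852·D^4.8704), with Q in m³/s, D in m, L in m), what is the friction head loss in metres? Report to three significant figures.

h_f ≈ 49.0 m

h_f = 10.67·1600·0.188^1.852 / (116^1.852·0.289^4.8704) = 49.01 m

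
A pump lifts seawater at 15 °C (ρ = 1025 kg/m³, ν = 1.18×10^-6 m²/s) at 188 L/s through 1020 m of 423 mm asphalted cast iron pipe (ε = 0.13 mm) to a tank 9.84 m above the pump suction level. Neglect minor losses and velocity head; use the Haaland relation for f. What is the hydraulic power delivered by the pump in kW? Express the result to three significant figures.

V = 4Q/(πD²) = 1.338 m/s; Re = 4.80×10^5; ε/D = 3.07×10^-4; f = 0.01626
h_f = f(L/D)V²/2g = 3.576 m
Total head H = z + h_f = 9.84 + 3.576 = 13.42 m
P_hyd = ρgQH = 1025·9.81·0.188·13.42 = 25.36 kW

P_hyd ≈ 25.4 kW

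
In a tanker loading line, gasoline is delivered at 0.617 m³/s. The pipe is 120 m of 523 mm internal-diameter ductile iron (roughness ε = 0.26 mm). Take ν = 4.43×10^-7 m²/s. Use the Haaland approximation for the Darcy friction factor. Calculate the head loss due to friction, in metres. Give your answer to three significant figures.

h_f ≈ 1.62 m

V = 4Q/(πD²) = 4·0.617/(π·0.523²) = 2.872 m/s
Re = VD/ν = 2.872·0.523/4.43×10^-7 = 3.39×10^6 → turbulent
ε/D = 0.26/523 = 4.97×10^-4
Haaland: f = 0.01685
h_f = f(L/D)V²/(2g) = 0.01685·(120/0.523)·2.872²/(2·9.81) = 1.625 m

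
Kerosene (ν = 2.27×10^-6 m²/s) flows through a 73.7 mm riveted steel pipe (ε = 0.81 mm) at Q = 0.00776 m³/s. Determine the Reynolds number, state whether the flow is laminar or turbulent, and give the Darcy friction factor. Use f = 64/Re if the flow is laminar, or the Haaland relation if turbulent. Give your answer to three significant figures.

Re ≈ 5.91×10^4; turbulent; f ≈ 0.0401

V = 4Q/(πD²) = 1.819 m/s
Re = VD/ν = 1.819·0.0737/2.27×10^-6 = 5.91×10^4
Re > 4000 → turbulent; ε/D = 0.0110
Haaland: f = 0.04011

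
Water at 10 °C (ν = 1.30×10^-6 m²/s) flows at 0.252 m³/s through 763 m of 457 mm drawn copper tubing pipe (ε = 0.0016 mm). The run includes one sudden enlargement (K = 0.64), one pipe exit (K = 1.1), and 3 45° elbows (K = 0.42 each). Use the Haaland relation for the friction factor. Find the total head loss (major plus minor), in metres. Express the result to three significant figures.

V = 4Q/(πD²) = 1.536 m/s; V²/2g = 0.1203 m
Re = 5.40×10^5, ε/D = 3.50×10^-6 → f = 0.01292 (Haaland)
Major: h_f = f(L/D)·V²/2g = 0.01292·1670·0.1203 = 2.596 m
Minor: ΣK = 3.00; h_m = ΣK·V²/2g = 0.3609 m
Total H_L = 2.596 + 0.3609 = 2.957 m

H_L ≈ 2.96 m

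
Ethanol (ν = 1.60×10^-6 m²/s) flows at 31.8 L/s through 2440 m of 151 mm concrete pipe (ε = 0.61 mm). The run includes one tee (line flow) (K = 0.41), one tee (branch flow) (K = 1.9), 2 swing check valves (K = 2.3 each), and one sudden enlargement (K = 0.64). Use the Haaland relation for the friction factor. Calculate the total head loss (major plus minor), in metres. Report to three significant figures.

V = 4Q/(πD²) = 1.776 m/s; V²/2g = 0.1607 m
Re = 1.68×10^5, ε/D = 0.00404 → f = 0.02914 (Haaland)
Major: h_f = f(L/D)·V²/2g = 0.02914·16159·0.1607 = 75.69 m
Minor: ΣK = 7.55; h_m = ΣK·V²/2g = 1.213 m
Total H_L = 75.69 + 1.213 = 76.90 m

H_L ≈ 76.9 m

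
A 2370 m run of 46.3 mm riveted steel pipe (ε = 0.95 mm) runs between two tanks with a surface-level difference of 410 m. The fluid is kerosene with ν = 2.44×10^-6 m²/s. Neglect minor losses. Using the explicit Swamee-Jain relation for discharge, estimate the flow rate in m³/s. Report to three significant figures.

Q ≈ 0.00298 m³/s

Swamee-Jain (Type II): Q = -0.965·√(gD⁵h_f/L)·ln[ε/(3.7D) + √(3.17ν²L/(gD³h_f))]
√(gD⁵h_f/L) = √(9.81·0.0463⁵·410/2370) = 6.009×10^-4
ε/(3.7D) = 0.00555; √(3.17ν²L/(gD³h_f)) = 3.35×10^-4
Q = -0.965·6.009×10^-4·ln(0.005880) = 0.002978 m³/s
Check: V = 1.77 m/s, Re = 3.36×10^4, f = 0.05074, h_f = 414 m ≈ 410 m ✓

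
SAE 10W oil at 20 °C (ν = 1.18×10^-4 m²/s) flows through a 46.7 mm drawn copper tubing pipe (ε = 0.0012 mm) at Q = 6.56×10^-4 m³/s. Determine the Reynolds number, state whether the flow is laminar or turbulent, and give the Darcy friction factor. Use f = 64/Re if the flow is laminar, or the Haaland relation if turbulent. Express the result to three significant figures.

Re ≈ 152; laminar; f = 64/Re ≈ 0.422

V = 4Q/(πD²) = 0.3830 m/s
Re = VD/ν = 0.3830·0.0467/1.18×10^-4 = 152
Re < 2300 → laminar → f = 64/Re = 0.4222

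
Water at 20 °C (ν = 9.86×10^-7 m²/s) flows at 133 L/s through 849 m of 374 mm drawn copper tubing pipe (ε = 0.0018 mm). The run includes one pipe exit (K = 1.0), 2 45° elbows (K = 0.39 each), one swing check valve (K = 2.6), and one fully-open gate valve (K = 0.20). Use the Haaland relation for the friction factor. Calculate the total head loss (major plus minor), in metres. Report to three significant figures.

H_L ≈ 2.60 m

V = 4Q/(πD²) = 1.211 m/s; V²/2g = 0.07470 m
Re = 4.59×10^5, ε/D = 4.81×10^-6 → f = 0.01331 (Haaland)
Major: h_f = f(L/D)·V²/2g = 0.01331·2270·0.07470 = 2.258 m
Minor: ΣK = 4.58; h_m = ΣK·V²/2g = 0.3421 m
Total H_L = 2.258 + 0.3421 = 2.600 m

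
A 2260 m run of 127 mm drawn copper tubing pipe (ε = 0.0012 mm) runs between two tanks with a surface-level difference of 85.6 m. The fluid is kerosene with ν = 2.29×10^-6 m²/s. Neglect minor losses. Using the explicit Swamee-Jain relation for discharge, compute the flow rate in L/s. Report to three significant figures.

Swamee-Jain (Type II): Q = -0.965·√(gD⁵h_f/L)·ln[ε/(3.7D) + √(3.17ν²L/(gD³h_f))]
√(gD⁵h_f/L) = √(9.81·0.127⁵·85.6/2260) = 0.003504
ε/(3.7D) = 2.55×10^-6; √(3.17ν²L/(gD³h_f)) = 1.48×10^-4
Q = -0.965·0.003504·ln(1.503×10^-4) = 0.02976 m³/s
Check: V = 2.35 m/s, Re = 1.30×10^5, f = 0.01698, h_f = 85.0 m ≈ 85.6 m ✓

Q ≈ 29.8 L/s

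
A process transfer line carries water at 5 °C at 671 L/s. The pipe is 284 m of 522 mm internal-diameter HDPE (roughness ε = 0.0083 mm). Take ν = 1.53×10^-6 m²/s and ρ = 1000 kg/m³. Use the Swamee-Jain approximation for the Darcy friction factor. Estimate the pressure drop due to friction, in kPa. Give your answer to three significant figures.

V = 4Q/(πD²) = 4·0.671/(π·0.522²) = 3.135 m/s
Re = VD/ν = 3.135·0.522/1.53×10^-6 = 1.07×10^6 → turbulent
ε/D = 0.0083/522 = 1.59×10^-5
Swamee-Jain: f = 0.01187
h_f = f(L/D)V²/(2g) = 0.01187·(284/0.522)·3.135²/(2·9.81) = 3.237 m
Δp = ρg·h_f = 1000·9.81·3.237 = 31.76 kPa

Δp ≈ 31.8 kPa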